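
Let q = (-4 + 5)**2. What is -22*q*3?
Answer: -66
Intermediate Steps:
q = 1 (q = 1**2 = 1)
-22*q*3 = -22*1*3 = -22*3 = -66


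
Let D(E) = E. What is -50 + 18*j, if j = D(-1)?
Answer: -68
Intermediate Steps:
j = -1
-50 + 18*j = -50 + 18*(-1) = -50 - 18 = -68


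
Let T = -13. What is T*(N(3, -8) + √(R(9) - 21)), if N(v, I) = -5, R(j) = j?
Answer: 65 - 26*I*√3 ≈ 65.0 - 45.033*I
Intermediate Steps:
T*(N(3, -8) + √(R(9) - 21)) = -13*(-5 + √(9 - 21)) = -13*(-5 + √(-12)) = -13*(-5 + 2*I*√3) = 65 - 26*I*√3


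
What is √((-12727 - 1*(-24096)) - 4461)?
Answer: 2*√1727 ≈ 83.114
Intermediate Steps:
√((-12727 - 1*(-24096)) - 4461) = √((-12727 + 24096) - 4461) = √(11369 - 4461) = √6908 = 2*√1727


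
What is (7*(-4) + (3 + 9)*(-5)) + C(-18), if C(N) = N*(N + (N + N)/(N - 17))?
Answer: 7612/35 ≈ 217.49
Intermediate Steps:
C(N) = N*(N + 2*N/(-17 + N)) (C(N) = N*(N + (2*N)/(-17 + N)) = N*(N + 2*N/(-17 + N)))
(7*(-4) + (3 + 9)*(-5)) + C(-18) = (7*(-4) + (3 + 9)*(-5)) + (-18)**2*(-15 - 18)/(-17 - 18) = (-28 + 12*(-5)) + 324*(-33)/(-35) = (-28 - 60) + 324*(-1/35)*(-33) = -88 + 10692/35 = 7612/35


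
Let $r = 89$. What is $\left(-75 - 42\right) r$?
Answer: $-10413$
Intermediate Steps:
$\left(-75 - 42\right) r = \left(-75 - 42\right) 89 = \left(-117\right) 89 = -10413$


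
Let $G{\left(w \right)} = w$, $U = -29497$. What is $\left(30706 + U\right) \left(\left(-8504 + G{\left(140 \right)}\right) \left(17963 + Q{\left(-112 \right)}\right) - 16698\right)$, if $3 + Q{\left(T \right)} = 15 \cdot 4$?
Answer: $-182239797402$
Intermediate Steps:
$Q{\left(T \right)} = 57$ ($Q{\left(T \right)} = -3 + 15 \cdot 4 = -3 + 60 = 57$)
$\left(30706 + U\right) \left(\left(-8504 + G{\left(140 \right)}\right) \left(17963 + Q{\left(-112 \right)}\right) - 16698\right) = \left(30706 - 29497\right) \left(\left(-8504 + 140\right) \left(17963 + 57\right) - 16698\right) = 1209 \left(\left(-8364\right) 18020 - 16698\right) = 1209 \left(-150719280 - 16698\right) = 1209 \left(-150735978\right) = -182239797402$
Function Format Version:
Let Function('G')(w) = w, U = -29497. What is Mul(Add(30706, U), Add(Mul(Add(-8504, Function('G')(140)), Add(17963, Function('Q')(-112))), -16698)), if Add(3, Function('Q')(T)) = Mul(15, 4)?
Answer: -182239797402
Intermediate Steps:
Function('Q')(T) = 57 (Function('Q')(T) = Add(-3, Mul(15, 4)) = Add(-3, 60) = 57)
Mul(Add(30706, U), Add(Mul(Add(-8504, Function('G')(140)), Add(17963, Function('Q')(-112))), -16698)) = Mul(Add(30706, -29497), Add(Mul(Add(-8504, 140), Add(17963, 57)), -16698)) = Mul(1209, Add(Mul(-8364, 18020), -16698)) = Mul(1209, Add(-150719280, -16698)) = Mul(1209, -150735978) = -182239797402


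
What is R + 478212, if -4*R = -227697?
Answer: 2140545/4 ≈ 5.3514e+5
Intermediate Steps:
R = 227697/4 (R = -1/4*(-227697) = 227697/4 ≈ 56924.)
R + 478212 = 227697/4 + 478212 = 2140545/4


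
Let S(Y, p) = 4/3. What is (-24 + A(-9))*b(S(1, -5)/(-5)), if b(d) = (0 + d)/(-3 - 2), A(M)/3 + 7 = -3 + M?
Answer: -108/25 ≈ -4.3200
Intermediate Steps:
S(Y, p) = 4/3 (S(Y, p) = 4*(1/3) = 4/3)
A(M) = -30 + 3*M (A(M) = -21 + 3*(-3 + M) = -21 + (-9 + 3*M) = -30 + 3*M)
b(d) = -d/5 (b(d) = d/(-5) = d*(-1/5) = -d/5)
(-24 + A(-9))*b(S(1, -5)/(-5)) = (-24 + (-30 + 3*(-9)))*(-4/(15*(-5))) = (-24 + (-30 - 27))*(-4*(-1)/(15*5)) = (-24 - 57)*(-1/5*(-4/15)) = -81*4/75 = -108/25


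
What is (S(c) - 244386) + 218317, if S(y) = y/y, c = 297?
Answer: -26068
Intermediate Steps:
S(y) = 1
(S(c) - 244386) + 218317 = (1 - 244386) + 218317 = -244385 + 218317 = -26068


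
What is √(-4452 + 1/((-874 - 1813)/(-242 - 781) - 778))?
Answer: I*√2801098350718509/793207 ≈ 66.723*I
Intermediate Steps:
√(-4452 + 1/((-874 - 1813)/(-242 - 781) - 778)) = √(-4452 + 1/(-2687/(-1023) - 778)) = √(-4452 + 1/(-2687*(-1/1023) - 778)) = √(-4452 + 1/(2687/1023 - 778)) = √(-4452 + 1/(-793207/1023)) = √(-4452 - 1023/793207) = √(-3531358587/793207) = I*√2801098350718509/793207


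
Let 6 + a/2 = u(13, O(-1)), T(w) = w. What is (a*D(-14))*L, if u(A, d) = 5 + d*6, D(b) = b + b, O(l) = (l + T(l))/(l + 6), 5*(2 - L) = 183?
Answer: -164696/25 ≈ -6587.8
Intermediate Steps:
L = -173/5 (L = 2 - ⅕*183 = 2 - 183/5 = -173/5 ≈ -34.600)
O(l) = 2*l/(6 + l) (O(l) = (l + l)/(l + 6) = (2*l)/(6 + l) = 2*l/(6 + l))
D(b) = 2*b
u(A, d) = 5 + 6*d
a = -34/5 (a = -12 + 2*(5 + 6*(2*(-1)/(6 - 1))) = -12 + 2*(5 + 6*(2*(-1)/5)) = -12 + 2*(5 + 6*(2*(-1)*(⅕))) = -12 + 2*(5 + 6*(-⅖)) = -12 + 2*(5 - 12/5) = -12 + 2*(13/5) = -12 + 26/5 = -34/5 ≈ -6.8000)
(a*D(-14))*L = -68*(-14)/5*(-173/5) = -34/5*(-28)*(-173/5) = (952/5)*(-173/5) = -164696/25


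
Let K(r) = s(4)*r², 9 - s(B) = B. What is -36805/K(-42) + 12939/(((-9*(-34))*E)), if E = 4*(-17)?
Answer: -4888669/1019592 ≈ -4.7947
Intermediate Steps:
s(B) = 9 - B
E = -68
K(r) = 5*r² (K(r) = (9 - 1*4)*r² = (9 - 4)*r² = 5*r²)
-36805/K(-42) + 12939/(((-9*(-34))*E)) = -36805/(5*(-42)²) + 12939/((-9*(-34)*(-68))) = -36805/(5*1764) + 12939/((306*(-68))) = -36805/8820 + 12939/(-20808) = -36805*1/8820 + 12939*(-1/20808) = -7361/1764 - 4313/6936 = -4888669/1019592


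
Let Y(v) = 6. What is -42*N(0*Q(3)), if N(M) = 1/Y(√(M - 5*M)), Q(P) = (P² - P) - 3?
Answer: -7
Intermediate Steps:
Q(P) = -3 + P² - P
N(M) = ⅙ (N(M) = 1/6 = ⅙)
-42*N(0*Q(3)) = -42*⅙ = -7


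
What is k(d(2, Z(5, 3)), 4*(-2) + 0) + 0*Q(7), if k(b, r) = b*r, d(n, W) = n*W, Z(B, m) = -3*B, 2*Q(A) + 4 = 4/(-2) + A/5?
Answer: 240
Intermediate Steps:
Q(A) = -3 + A/10 (Q(A) = -2 + (4/(-2) + A/5)/2 = -2 + (4*(-1/2) + A*(1/5))/2 = -2 + (-2 + A/5)/2 = -2 + (-1 + A/10) = -3 + A/10)
d(n, W) = W*n
k(d(2, Z(5, 3)), 4*(-2) + 0) + 0*Q(7) = (-3*5*2)*(4*(-2) + 0) + 0*(-3 + (1/10)*7) = (-15*2)*(-8 + 0) + 0*(-3 + 7/10) = -30*(-8) + 0*(-23/10) = 240 + 0 = 240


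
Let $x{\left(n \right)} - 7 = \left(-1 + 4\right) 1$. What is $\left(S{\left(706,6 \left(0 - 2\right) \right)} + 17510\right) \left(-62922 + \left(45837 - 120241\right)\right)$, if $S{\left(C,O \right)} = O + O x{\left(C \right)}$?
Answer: $-2386451228$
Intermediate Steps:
$x{\left(n \right)} = 10$ ($x{\left(n \right)} = 7 + \left(-1 + 4\right) 1 = 7 + 3 \cdot 1 = 7 + 3 = 10$)
$S{\left(C,O \right)} = 11 O$ ($S{\left(C,O \right)} = O + O 10 = O + 10 O = 11 O$)
$\left(S{\left(706,6 \left(0 - 2\right) \right)} + 17510\right) \left(-62922 + \left(45837 - 120241\right)\right) = \left(11 \cdot 6 \left(0 - 2\right) + 17510\right) \left(-62922 + \left(45837 - 120241\right)\right) = \left(11 \cdot 6 \left(-2\right) + 17510\right) \left(-62922 + \left(45837 - 120241\right)\right) = \left(11 \left(-12\right) + 17510\right) \left(-62922 - 74404\right) = \left(-132 + 17510\right) \left(-137326\right) = 17378 \left(-137326\right) = -2386451228$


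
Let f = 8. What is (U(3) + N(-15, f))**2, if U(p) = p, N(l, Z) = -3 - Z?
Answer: 64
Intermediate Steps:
(U(3) + N(-15, f))**2 = (3 + (-3 - 1*8))**2 = (3 + (-3 - 8))**2 = (3 - 11)**2 = (-8)**2 = 64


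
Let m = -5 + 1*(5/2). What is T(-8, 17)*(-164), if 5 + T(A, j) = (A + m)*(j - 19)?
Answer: -2624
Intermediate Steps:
m = -5/2 (m = -5 + 1*(5*(1/2)) = -5 + 1*(5/2) = -5 + 5/2 = -5/2 ≈ -2.5000)
T(A, j) = -5 + (-19 + j)*(-5/2 + A) (T(A, j) = -5 + (A - 5/2)*(j - 19) = -5 + (-5/2 + A)*(-19 + j) = -5 + (-19 + j)*(-5/2 + A))
T(-8, 17)*(-164) = (85/2 - 19*(-8) - 5/2*17 - 8*17)*(-164) = (85/2 + 152 - 85/2 - 136)*(-164) = 16*(-164) = -2624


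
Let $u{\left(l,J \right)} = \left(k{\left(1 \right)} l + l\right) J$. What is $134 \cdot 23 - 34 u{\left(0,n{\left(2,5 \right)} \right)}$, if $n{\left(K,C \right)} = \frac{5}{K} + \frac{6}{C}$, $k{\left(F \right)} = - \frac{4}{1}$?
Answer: $3082$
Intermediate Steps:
$k{\left(F \right)} = -4$ ($k{\left(F \right)} = \left(-4\right) 1 = -4$)
$u{\left(l,J \right)} = - 3 J l$ ($u{\left(l,J \right)} = \left(- 4 l + l\right) J = - 3 l J = - 3 J l$)
$134 \cdot 23 - 34 u{\left(0,n{\left(2,5 \right)} \right)} = 134 \cdot 23 - 34 \left(\left(-3\right) \left(\frac{5}{2} + \frac{6}{5}\right) 0\right) = 3082 - 34 \left(\left(-3\right) \left(5 \cdot \frac{1}{2} + 6 \cdot \frac{1}{5}\right) 0\right) = 3082 - 34 \left(\left(-3\right) \left(\frac{5}{2} + \frac{6}{5}\right) 0\right) = 3082 - 34 \left(\left(-3\right) \frac{37}{10} \cdot 0\right) = 3082 - 0 = 3082 + 0 = 3082$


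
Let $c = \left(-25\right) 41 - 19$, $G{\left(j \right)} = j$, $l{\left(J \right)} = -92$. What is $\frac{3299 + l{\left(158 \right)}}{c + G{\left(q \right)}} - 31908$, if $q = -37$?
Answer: $- \frac{34495755}{1081} \approx -31911.0$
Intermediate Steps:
$c = -1044$ ($c = -1025 - 19 = -1044$)
$\frac{3299 + l{\left(158 \right)}}{c + G{\left(q \right)}} - 31908 = \frac{3299 - 92}{-1044 - 37} - 31908 = \frac{3207}{-1081} - 31908 = 3207 \left(- \frac{1}{1081}\right) - 31908 = - \frac{3207}{1081} - 31908 = - \frac{34495755}{1081}$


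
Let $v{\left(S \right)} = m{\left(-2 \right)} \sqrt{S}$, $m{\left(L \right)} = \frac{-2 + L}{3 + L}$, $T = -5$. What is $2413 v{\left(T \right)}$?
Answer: $- 9652 i \sqrt{5} \approx - 21583.0 i$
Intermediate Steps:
$m{\left(L \right)} = \frac{-2 + L}{3 + L}$
$v{\left(S \right)} = - 4 \sqrt{S}$ ($v{\left(S \right)} = \frac{-2 - 2}{3 - 2} \sqrt{S} = 1^{-1} \left(-4\right) \sqrt{S} = 1 \left(-4\right) \sqrt{S} = - 4 \sqrt{S}$)
$2413 v{\left(T \right)} = 2413 \left(- 4 \sqrt{-5}\right) = 2413 \left(- 4 i \sqrt{5}\right) = - 9652 i \sqrt{5}$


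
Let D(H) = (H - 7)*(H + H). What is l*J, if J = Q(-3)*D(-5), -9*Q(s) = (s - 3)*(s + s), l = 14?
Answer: -6720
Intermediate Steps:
D(H) = 2*H*(-7 + H) (D(H) = (-7 + H)*(2*H) = 2*H*(-7 + H))
Q(s) = -2*s*(-3 + s)/9 (Q(s) = -(s - 3)*(s + s)/9 = -(-3 + s)*2*s/9 = -2*s*(-3 + s)/9)
J = -480 (J = ((2/9)*(-3)*(3 - 1*(-3)))*(2*(-5)*(-7 - 5)) = ((2/9)*(-3)*(3 + 3))*(2*(-5)*(-12)) = ((2/9)*(-3)*6)*120 = -4*120 = -480)
l*J = 14*(-480) = -6720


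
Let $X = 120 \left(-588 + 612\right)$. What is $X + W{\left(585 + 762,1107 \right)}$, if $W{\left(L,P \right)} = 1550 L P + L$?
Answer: $2311254177$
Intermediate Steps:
$W{\left(L,P \right)} = L + 1550 L P$ ($W{\left(L,P \right)} = 1550 L P + L = L + 1550 L P$)
$X = 2880$ ($X = 120 \cdot 24 = 2880$)
$X + W{\left(585 + 762,1107 \right)} = 2880 + \left(585 + 762\right) \left(1 + 1550 \cdot 1107\right) = 2880 + 1347 \left(1 + 1715850\right) = 2880 + 1347 \cdot 1715851 = 2880 + 2311251297 = 2311254177$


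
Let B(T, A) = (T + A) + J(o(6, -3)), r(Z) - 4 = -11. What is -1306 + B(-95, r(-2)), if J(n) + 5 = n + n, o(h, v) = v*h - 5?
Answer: -1459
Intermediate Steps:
r(Z) = -7 (r(Z) = 4 - 11 = -7)
o(h, v) = -5 + h*v (o(h, v) = h*v - 5 = -5 + h*v)
J(n) = -5 + 2*n (J(n) = -5 + (n + n) = -5 + 2*n)
B(T, A) = -51 + A + T (B(T, A) = (T + A) + (-5 + 2*(-5 + 6*(-3))) = (A + T) + (-5 + 2*(-5 - 18)) = (A + T) + (-5 + 2*(-23)) = (A + T) + (-5 - 46) = (A + T) - 51 = -51 + A + T)
-1306 + B(-95, r(-2)) = -1306 + (-51 - 7 - 95) = -1306 - 153 = -1459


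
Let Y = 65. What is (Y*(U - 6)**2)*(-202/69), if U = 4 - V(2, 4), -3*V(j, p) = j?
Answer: -210080/621 ≈ -338.29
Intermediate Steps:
V(j, p) = -j/3
U = 14/3 (U = 4 - (-1)*2/3 = 4 - 1*(-2/3) = 4 + 2/3 = 14/3 ≈ 4.6667)
(Y*(U - 6)**2)*(-202/69) = (65*(14/3 - 6)**2)*(-202/69) = (65*(-4/3)**2)*(-202*1/69) = (65*(16/9))*(-202/69) = (1040/9)*(-202/69) = -210080/621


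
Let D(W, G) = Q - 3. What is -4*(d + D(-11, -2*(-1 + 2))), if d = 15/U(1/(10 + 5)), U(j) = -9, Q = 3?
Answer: 20/3 ≈ 6.6667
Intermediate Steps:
d = -5/3 (d = 15/(-9) = 15*(-⅑) = -5/3 ≈ -1.6667)
D(W, G) = 0 (D(W, G) = 3 - 3 = 0)
-4*(d + D(-11, -2*(-1 + 2))) = -4*(-5/3 + 0) = -4*(-5/3) = 20/3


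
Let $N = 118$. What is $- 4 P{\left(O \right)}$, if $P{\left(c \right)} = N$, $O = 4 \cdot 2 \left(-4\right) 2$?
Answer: $-472$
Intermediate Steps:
$O = -64$ ($O = 8 \left(-4\right) 2 = \left(-32\right) 2 = -64$)
$P{\left(c \right)} = 118$
$- 4 P{\left(O \right)} = \left(-4\right) 118 = -472$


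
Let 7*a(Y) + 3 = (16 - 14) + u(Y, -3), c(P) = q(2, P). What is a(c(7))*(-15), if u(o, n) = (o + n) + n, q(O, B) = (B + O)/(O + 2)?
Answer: 285/28 ≈ 10.179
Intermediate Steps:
q(O, B) = (B + O)/(2 + O)
c(P) = ½ + P/4 (c(P) = (P + 2)/(2 + 2) = (2 + P)/4 = ½ + P/4)
u(o, n) = o + 2*n (u(o, n) = (n + o) + n = o + 2*n)
a(Y) = -1 + Y/7 (a(Y) = -3/7 + ((16 - 14) + (Y + 2*(-3)))/7 = -3/7 + (2 + (Y - 6))/7 = -3/7 + (2 + (-6 + Y))/7 = -3/7 + (-4 + Y)/7 = -3/7 + (-4/7 + Y/7) = -1 + Y/7)
a(c(7))*(-15) = (-1 + (½ + (¼)*7)/7)*(-15) = (-1 + (½ + 7/4)/7)*(-15) = (-1 + (⅐)*(9/4))*(-15) = (-1 + 9/28)*(-15) = -19/28*(-15) = 285/28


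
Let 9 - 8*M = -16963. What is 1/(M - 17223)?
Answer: -2/30203 ≈ -6.6219e-5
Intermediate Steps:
M = 4243/2 (M = 9/8 - ⅛*(-16963) = 9/8 + 16963/8 = 4243/2 ≈ 2121.5)
1/(M - 17223) = 1/(4243/2 - 17223) = 1/(-30203/2) = -2/30203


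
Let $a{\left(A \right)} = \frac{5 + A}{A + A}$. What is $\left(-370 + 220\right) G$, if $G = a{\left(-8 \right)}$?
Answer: $- \frac{225}{8} \approx -28.125$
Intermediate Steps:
$a{\left(A \right)} = \frac{5 + A}{2 A}$
$G = \frac{3}{16}$ ($G = \frac{5 - 8}{2 \left(-8\right)} = \frac{1}{2} \left(- \frac{1}{8}\right) \left(-3\right) = \frac{3}{16} \approx 0.1875$)
$\left(-370 + 220\right) G = \left(-370 + 220\right) \frac{3}{16} = \left(-150\right) \frac{3}{16} = - \frac{225}{8}$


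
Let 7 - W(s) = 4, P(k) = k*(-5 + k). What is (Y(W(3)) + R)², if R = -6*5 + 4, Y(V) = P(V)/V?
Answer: 784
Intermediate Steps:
W(s) = 3 (W(s) = 7 - 1*4 = 7 - 4 = 3)
Y(V) = -5 + V (Y(V) = (V*(-5 + V))/V = -5 + V)
R = -26 (R = -30 + 4 = -26)
(Y(W(3)) + R)² = ((-5 + 3) - 26)² = (-2 - 26)² = (-28)² = 784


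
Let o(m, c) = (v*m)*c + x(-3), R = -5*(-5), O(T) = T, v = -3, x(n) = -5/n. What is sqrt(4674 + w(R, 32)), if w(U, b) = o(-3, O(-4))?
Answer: sqrt(41757)/3 ≈ 68.115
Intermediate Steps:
R = 25
o(m, c) = 5/3 - 3*c*m (o(m, c) = (-3*m)*c - 5/(-3) = -3*c*m - 5*(-1/3) = -3*c*m + 5/3 = 5/3 - 3*c*m)
w(U, b) = -103/3 (w(U, b) = 5/3 - 3*(-4)*(-3) = 5/3 - 36 = -103/3)
sqrt(4674 + w(R, 32)) = sqrt(4674 - 103/3) = sqrt(13919/3) = sqrt(41757)/3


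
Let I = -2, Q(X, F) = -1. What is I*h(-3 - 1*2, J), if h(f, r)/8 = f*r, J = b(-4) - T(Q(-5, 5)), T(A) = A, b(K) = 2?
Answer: 240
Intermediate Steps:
J = 3 (J = 2 - 1*(-1) = 2 + 1 = 3)
h(f, r) = 8*f*r (h(f, r) = 8*(f*r) = 8*f*r)
I*h(-3 - 1*2, J) = -16*(-3 - 1*2)*3 = -16*(-3 - 2)*3 = -16*(-5)*3 = -2*(-120) = 240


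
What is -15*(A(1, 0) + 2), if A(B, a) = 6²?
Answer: -570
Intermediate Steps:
A(B, a) = 36
-15*(A(1, 0) + 2) = -15*(36 + 2) = -15*38 = -570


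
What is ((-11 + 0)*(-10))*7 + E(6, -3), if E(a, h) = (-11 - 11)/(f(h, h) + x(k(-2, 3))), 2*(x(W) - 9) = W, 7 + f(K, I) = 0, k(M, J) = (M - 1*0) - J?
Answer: 814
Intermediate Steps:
k(M, J) = M - J (k(M, J) = (M + 0) - J = M - J)
f(K, I) = -7 (f(K, I) = -7 + 0 = -7)
x(W) = 9 + W/2
E(a, h) = 44 (E(a, h) = (-11 - 11)/(-7 + (9 + (-2 - 1*3)/2)) = -22/(-7 + (9 + (-2 - 3)/2)) = -22/(-7 + (9 + (½)*(-5))) = -22/(-7 + (9 - 5/2)) = -22/(-7 + 13/2) = -22/(-½) = -22*(-2) = 44)
((-11 + 0)*(-10))*7 + E(6, -3) = ((-11 + 0)*(-10))*7 + 44 = -11*(-10)*7 + 44 = 110*7 + 44 = 770 + 44 = 814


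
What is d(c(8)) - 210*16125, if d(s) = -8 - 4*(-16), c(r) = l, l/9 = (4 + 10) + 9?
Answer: -3386194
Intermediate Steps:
l = 207 (l = 9*((4 + 10) + 9) = 9*(14 + 9) = 9*23 = 207)
c(r) = 207
d(s) = 56 (d(s) = -8 + 64 = 56)
d(c(8)) - 210*16125 = 56 - 210*16125 = 56 - 3386250 = -3386194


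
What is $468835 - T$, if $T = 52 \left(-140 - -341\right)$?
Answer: $458383$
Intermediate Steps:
$T = 10452$ ($T = 52 \left(-140 + 341\right) = 52 \cdot 201 = 10452$)
$468835 - T = 468835 - 10452 = 458383$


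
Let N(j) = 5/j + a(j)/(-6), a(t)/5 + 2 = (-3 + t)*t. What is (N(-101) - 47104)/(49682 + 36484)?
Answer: -8462141/13054149 ≈ -0.64823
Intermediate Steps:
a(t) = -10 + 5*t*(-3 + t) (a(t) = -10 + 5*((-3 + t)*t) = -10 + 5*(t*(-3 + t)) = -10 + 5*t*(-3 + t))
N(j) = 5/3 + 5/j - 5*j²/6 + 5*j/2 (N(j) = 5/j + (-10 - 15*j + 5*j²)/(-6) = 5/j + (-10 - 15*j + 5*j²)*(-⅙) = 5/j + (5/3 - 5*j²/6 + 5*j/2) = 5/3 + 5/j - 5*j²/6 + 5*j/2)
(N(-101) - 47104)/(49682 + 36484) = ((⅚)*(6 - 101*(2 - 1*(-101)² + 3*(-101)))/(-101) - 47104)/(49682 + 36484) = ((⅚)*(-1/101)*(6 - 101*(2 - 1*10201 - 303)) - 47104)/86166 = ((⅚)*(-1/101)*(6 - 101*(2 - 10201 - 303)) - 47104)*(1/86166) = ((⅚)*(-1/101)*(6 - 101*(-10502)) - 47104)*(1/86166) = ((⅚)*(-1/101)*(6 + 1060702) - 47104)*(1/86166) = ((⅚)*(-1/101)*1060708 - 47104)*(1/86166) = (-2651770/303 - 47104)*(1/86166) = -16924282/303*1/86166 = -8462141/13054149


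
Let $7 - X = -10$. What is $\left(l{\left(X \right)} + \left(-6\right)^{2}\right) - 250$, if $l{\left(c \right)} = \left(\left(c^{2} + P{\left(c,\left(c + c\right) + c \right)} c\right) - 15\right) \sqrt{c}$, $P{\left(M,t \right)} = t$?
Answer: $-214 + 1141 \sqrt{17} \approx 4490.5$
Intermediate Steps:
$X = 17$ ($X = 7 - -10 = 7 + 10 = 17$)
$l{\left(c \right)} = \sqrt{c} \left(-15 + 4 c^{2}\right)$ ($l{\left(c \right)} = \left(\left(c^{2} + \left(\left(c + c\right) + c\right) c\right) - 15\right) \sqrt{c} = \left(\left(c^{2} + \left(2 c + c\right) c\right) - 15\right) \sqrt{c} = \left(\left(c^{2} + 3 c c\right) - 15\right) \sqrt{c} = \left(\left(c^{2} + 3 c^{2}\right) - 15\right) \sqrt{c} = \left(4 c^{2} - 15\right) \sqrt{c} = \left(-15 + 4 c^{2}\right) \sqrt{c} = \sqrt{c} \left(-15 + 4 c^{2}\right)$)
$\left(l{\left(X \right)} + \left(-6\right)^{2}\right) - 250 = \left(\sqrt{17} \left(-15 + 4 \cdot 17^{2}\right) + \left(-6\right)^{2}\right) - 250 = \left(\sqrt{17} \left(-15 + 4 \cdot 289\right) + 36\right) - 250 = \left(\sqrt{17} \left(-15 + 1156\right) + 36\right) - 250 = \left(\sqrt{17} \cdot 1141 + 36\right) - 250 = \left(1141 \sqrt{17} + 36\right) - 250 = \left(36 + 1141 \sqrt{17}\right) - 250 = -214 + 1141 \sqrt{17}$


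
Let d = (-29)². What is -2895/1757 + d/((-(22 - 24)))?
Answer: 1471847/3514 ≈ 418.85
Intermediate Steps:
d = 841
-2895/1757 + d/((-(22 - 24))) = -2895/1757 + 841/((-(22 - 24))) = -2895*1/1757 + 841/((-1*(-2))) = -2895/1757 + 841/2 = 1471847/3514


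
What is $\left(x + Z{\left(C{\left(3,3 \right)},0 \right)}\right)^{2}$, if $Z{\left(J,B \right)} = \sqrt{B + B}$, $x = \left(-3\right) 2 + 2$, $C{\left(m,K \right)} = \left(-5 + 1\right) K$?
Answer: $16$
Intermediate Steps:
$C{\left(m,K \right)} = - 4 K$
$x = -4$ ($x = -6 + 2 = -4$)
$Z{\left(J,B \right)} = \sqrt{2} \sqrt{B}$ ($Z{\left(J,B \right)} = \sqrt{2 B} = \sqrt{2} \sqrt{B}$)
$\left(x + Z{\left(C{\left(3,3 \right)},0 \right)}\right)^{2} = \left(-4 + \sqrt{2} \sqrt{0}\right)^{2} = \left(-4 + \sqrt{2} \cdot 0\right)^{2} = \left(-4 + 0\right)^{2} = \left(-4\right)^{2} = 16$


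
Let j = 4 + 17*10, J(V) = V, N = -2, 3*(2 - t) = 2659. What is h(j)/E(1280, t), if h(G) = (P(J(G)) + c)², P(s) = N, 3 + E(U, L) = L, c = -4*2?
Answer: -150/1331 ≈ -0.11270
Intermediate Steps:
t = -2653/3 (t = 2 - ⅓*2659 = 2 - 2659/3 = -2653/3 ≈ -884.33)
c = -8
E(U, L) = -3 + L
P(s) = -2
j = 174 (j = 4 + 170 = 174)
h(G) = 100 (h(G) = (-2 - 8)² = (-10)² = 100)
h(j)/E(1280, t) = 100/(-3 - 2653/3) = 100/(-2662/3) = 100*(-3/2662) = -150/1331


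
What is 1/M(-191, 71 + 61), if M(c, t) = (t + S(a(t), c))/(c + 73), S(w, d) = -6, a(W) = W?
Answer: -59/63 ≈ -0.93651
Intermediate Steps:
M(c, t) = (-6 + t)/(73 + c) (M(c, t) = (t - 6)/(c + 73) = (-6 + t)/(73 + c))
1/M(-191, 71 + 61) = 1/((-6 + (71 + 61))/(73 - 191)) = 1/((-6 + 132)/(-118)) = 1/(-1/118*126) = 1/(-63/59) = -59/63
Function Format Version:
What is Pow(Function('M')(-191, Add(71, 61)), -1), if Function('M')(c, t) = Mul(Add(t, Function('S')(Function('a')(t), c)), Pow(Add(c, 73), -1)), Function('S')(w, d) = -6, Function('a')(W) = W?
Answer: Rational(-59, 63) ≈ -0.93651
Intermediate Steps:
Function('M')(c, t) = Mul(Pow(Add(73, c), -1), Add(-6, t)) (Function('M')(c, t) = Mul(Add(t, -6), Pow(Add(c, 73), -1)) = Mul(Add(-6, t), Pow(Add(73, c), -1)) = Mul(Pow(Add(73, c), -1), Add(-6, t)))
Pow(Function('M')(-191, Add(71, 61)), -1) = Pow(Mul(Pow(Add(73, -191), -1), Add(-6, Add(71, 61))), -1) = Pow(Mul(Pow(-118, -1), Add(-6, 132)), -1) = Pow(Mul(Rational(-1, 118), 126), -1) = Pow(Rational(-63, 59), -1) = Rational(-59, 63)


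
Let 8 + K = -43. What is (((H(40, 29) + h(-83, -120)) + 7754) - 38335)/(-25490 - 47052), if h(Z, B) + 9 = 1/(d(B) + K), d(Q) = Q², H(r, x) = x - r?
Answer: 219546874/520452579 ≈ 0.42184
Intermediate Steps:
K = -51 (K = -8 - 43 = -51)
h(Z, B) = -9 + 1/(-51 + B²) (h(Z, B) = -9 + 1/(B² - 51) = -9 + 1/(-51 + B²))
(((H(40, 29) + h(-83, -120)) + 7754) - 38335)/(-25490 - 47052) = ((((29 - 1*40) + (460 - 9*(-120)²)/(-51 + (-120)²)) + 7754) - 38335)/(-25490 - 47052) = ((((29 - 40) + (460 - 9*14400)/(-51 + 14400)) + 7754) - 38335)/(-72542) = (((-11 + (460 - 129600)/14349) + 7754) - 38335)*(-1/72542) = (((-11 + (1/14349)*(-129140)) + 7754) - 38335)*(-1/72542) = (((-11 - 129140/14349) + 7754) - 38335)*(-1/72542) = ((-286979/14349 + 7754) - 38335)*(-1/72542) = (110975167/14349 - 38335)*(-1/72542) = -439093748/14349*(-1/72542) = 219546874/520452579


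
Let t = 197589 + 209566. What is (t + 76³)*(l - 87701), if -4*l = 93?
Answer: -296904829507/4 ≈ -7.4226e+10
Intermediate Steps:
l = -93/4 (l = -¼*93 = -93/4 ≈ -23.250)
t = 407155
(t + 76³)*(l - 87701) = (407155 + 76³)*(-93/4 - 87701) = (407155 + 438976)*(-350897/4) = 846131*(-350897/4) = -296904829507/4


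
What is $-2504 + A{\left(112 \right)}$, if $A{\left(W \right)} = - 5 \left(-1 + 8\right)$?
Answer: $-2539$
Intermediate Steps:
$A{\left(W \right)} = -35$ ($A{\left(W \right)} = \left(-5\right) 7 = -35$)
$-2504 + A{\left(112 \right)} = -2504 - 35 = -2539$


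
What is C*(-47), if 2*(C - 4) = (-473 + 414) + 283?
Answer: -5452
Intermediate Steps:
C = 116 (C = 4 + ((-473 + 414) + 283)/2 = 4 + (-59 + 283)/2 = 4 + (1/2)*224 = 4 + 112 = 116)
C*(-47) = 116*(-47) = -5452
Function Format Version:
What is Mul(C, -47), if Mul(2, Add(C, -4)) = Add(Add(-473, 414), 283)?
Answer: -5452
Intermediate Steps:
C = 116 (C = Add(4, Mul(Rational(1, 2), Add(Add(-473, 414), 283))) = Add(4, Mul(Rational(1, 2), Add(-59, 283))) = Add(4, Mul(Rational(1, 2), 224)) = Add(4, 112) = 116)
Mul(C, -47) = Mul(116, -47) = -5452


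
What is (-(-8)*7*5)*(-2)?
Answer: -560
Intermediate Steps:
(-(-8)*7*5)*(-2) = (-8*(-7)*5)*(-2) = (56*5)*(-2) = 280*(-2) = -560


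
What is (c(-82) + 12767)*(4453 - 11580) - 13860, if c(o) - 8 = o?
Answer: -90476871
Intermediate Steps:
c(o) = 8 + o
(c(-82) + 12767)*(4453 - 11580) - 13860 = ((8 - 82) + 12767)*(4453 - 11580) - 13860 = (-74 + 12767)*(-7127) - 13860 = 12693*(-7127) - 13860 = -90463011 - 13860 = -90476871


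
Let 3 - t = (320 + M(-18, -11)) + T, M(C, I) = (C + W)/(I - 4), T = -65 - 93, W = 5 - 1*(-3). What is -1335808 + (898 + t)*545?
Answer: -2800249/3 ≈ -9.3342e+5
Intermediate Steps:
W = 8 (W = 5 + 3 = 8)
T = -158
M(C, I) = (8 + C)/(-4 + I) (M(C, I) = (C + 8)/(I - 4) = (8 + C)/(-4 + I))
t = -479/3 (t = 3 - ((320 + (8 - 18)/(-4 - 11)) - 158) = 3 - ((320 - 10/(-15)) - 158) = 3 - ((320 - 1/15*(-10)) - 158) = 3 - ((320 + 2/3) - 158) = 3 - (962/3 - 158) = 3 - 1*488/3 = 3 - 488/3 = -479/3 ≈ -159.67)
-1335808 + (898 + t)*545 = -1335808 + (898 - 479/3)*545 = -1335808 + (2215/3)*545 = -1335808 + 1207175/3 = -2800249/3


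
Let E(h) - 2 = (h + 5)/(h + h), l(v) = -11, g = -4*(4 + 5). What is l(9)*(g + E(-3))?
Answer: 1133/3 ≈ 377.67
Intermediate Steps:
g = -36 (g = -4*9 = -36)
E(h) = 2 + (5 + h)/(2*h) (E(h) = 2 + (h + 5)/(h + h) = 2 + (5 + h)/((2*h)) = 2 + (5 + h)*(1/(2*h)) = 2 + (5 + h)/(2*h))
l(9)*(g + E(-3)) = -11*(-36 + (5/2)*(1 - 3)/(-3)) = -11*(-36 + (5/2)*(-1/3)*(-2)) = -11*(-36 + 5/3) = -11*(-103/3) = 1133/3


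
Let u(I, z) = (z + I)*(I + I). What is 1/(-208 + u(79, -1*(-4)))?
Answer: 1/12906 ≈ 7.7483e-5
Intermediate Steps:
u(I, z) = 2*I*(I + z) (u(I, z) = (I + z)*(2*I) = 2*I*(I + z))
1/(-208 + u(79, -1*(-4))) = 1/(-208 + 2*79*(79 - 1*(-4))) = 1/(-208 + 2*79*(79 + 4)) = 1/(-208 + 2*79*83) = 1/(-208 + 13114) = 1/12906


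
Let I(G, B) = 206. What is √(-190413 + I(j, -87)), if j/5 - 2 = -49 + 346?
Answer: I*√190207 ≈ 436.13*I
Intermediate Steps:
j = 1495 (j = 10 + 5*(-49 + 346) = 10 + 5*297 = 10 + 1485 = 1495)
√(-190413 + I(j, -87)) = √(-190413 + 206) = √(-190207) = I*√190207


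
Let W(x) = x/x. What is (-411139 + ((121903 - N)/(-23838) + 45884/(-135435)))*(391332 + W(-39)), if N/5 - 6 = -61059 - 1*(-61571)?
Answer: -173149110634858350487/1076166510 ≈ -1.6089e+11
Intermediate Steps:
N = 2590 (N = 30 + 5*(-61059 - 1*(-61571)) = 30 + 5*(-61059 + 61571) = 30 + 5*512 = 30 + 2560 = 2590)
W(x) = 1
(-411139 + ((121903 - N)/(-23838) + 45884/(-135435)))*(391332 + W(-39)) = (-411139 + ((121903 - 1*2590)/(-23838) + 45884/(-135435)))*(391332 + 1) = (-411139 + ((121903 - 2590)*(-1/23838) + 45884*(-1/135435)))*391333 = (-411139 + (119313*(-1/23838) - 45884/135435))*391333 = (-411139 + (-39771/7946 - 45884/135435))*391333 = (-411139 - 5750979649/1076166510)*391333 = -442459773734539/1076166510*391333 = -173149110634858350487/1076166510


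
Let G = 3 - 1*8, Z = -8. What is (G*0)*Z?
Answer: 0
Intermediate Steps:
G = -5 (G = 3 - 8 = -5)
(G*0)*Z = -5*0*(-8) = 0*(-8) = 0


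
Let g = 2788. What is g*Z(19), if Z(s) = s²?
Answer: 1006468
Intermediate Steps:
g*Z(19) = 2788*19² = 2788*361 = 1006468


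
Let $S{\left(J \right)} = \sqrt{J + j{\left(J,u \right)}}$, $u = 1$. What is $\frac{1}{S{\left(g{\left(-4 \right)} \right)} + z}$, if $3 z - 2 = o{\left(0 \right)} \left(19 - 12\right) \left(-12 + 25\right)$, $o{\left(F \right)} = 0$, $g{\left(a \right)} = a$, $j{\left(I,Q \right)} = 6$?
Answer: $- \frac{3}{7} + \frac{9 \sqrt{2}}{14} \approx 0.48057$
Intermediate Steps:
$S{\left(J \right)} = \sqrt{6 + J}$ ($S{\left(J \right)} = \sqrt{J + 6} = \sqrt{6 + J}$)
$z = \frac{2}{3}$ ($z = \frac{2}{3} + \frac{0 \left(19 - 12\right) \left(-12 + 25\right)}{3} = \frac{2}{3} + \frac{0 \cdot 7 \cdot 13}{3} = \frac{2}{3} + \frac{0 \cdot 91}{3} = \frac{2}{3} + \frac{1}{3} \cdot 0 = \frac{2}{3} + 0 = \frac{2}{3} \approx 0.66667$)
$\frac{1}{S{\left(g{\left(-4 \right)} \right)} + z} = \frac{1}{\sqrt{6 - 4} + \frac{2}{3}} = \frac{1}{\sqrt{2} + \frac{2}{3}} = \frac{1}{\frac{2}{3} + \sqrt{2}}$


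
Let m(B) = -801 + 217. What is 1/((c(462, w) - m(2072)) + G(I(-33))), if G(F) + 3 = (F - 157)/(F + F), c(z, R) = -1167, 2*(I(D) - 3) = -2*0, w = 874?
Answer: -3/1835 ≈ -0.0016349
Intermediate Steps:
m(B) = -584
I(D) = 3 (I(D) = 3 + (-2*0)/2 = 3 + (½)*0 = 3 + 0 = 3)
G(F) = -3 + (-157 + F)/(2*F) (G(F) = -3 + (F - 157)/(F + F) = -3 + (-157 + F)/((2*F)) = -3 + (-157 + F)*(1/(2*F)) = -3 + (-157 + F)/(2*F))
1/((c(462, w) - m(2072)) + G(I(-33))) = 1/((-1167 - 1*(-584)) + (½)*(-157 - 5*3)/3) = 1/((-1167 + 584) + (½)*(⅓)*(-157 - 15)) = 1/(-583 + (½)*(⅓)*(-172)) = 1/(-583 - 86/3) = 1/(-1835/3) = -3/1835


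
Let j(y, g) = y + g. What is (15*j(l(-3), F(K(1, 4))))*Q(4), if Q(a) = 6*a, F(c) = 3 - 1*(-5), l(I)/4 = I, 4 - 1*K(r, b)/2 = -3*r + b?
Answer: -1440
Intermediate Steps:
K(r, b) = 8 - 2*b + 6*r (K(r, b) = 8 - 2*(-3*r + b) = 8 - 2*(b - 3*r) = 8 + (-2*b + 6*r) = 8 - 2*b + 6*r)
l(I) = 4*I
F(c) = 8 (F(c) = 3 + 5 = 8)
j(y, g) = g + y
(15*j(l(-3), F(K(1, 4))))*Q(4) = (15*(8 + 4*(-3)))*(6*4) = (15*(8 - 12))*24 = (15*(-4))*24 = -60*24 = -1440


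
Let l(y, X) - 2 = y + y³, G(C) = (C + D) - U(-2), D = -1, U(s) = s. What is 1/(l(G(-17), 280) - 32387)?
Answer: -1/36497 ≈ -2.7400e-5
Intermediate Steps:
G(C) = 1 + C (G(C) = (C - 1) - 1*(-2) = (-1 + C) + 2 = 1 + C)
l(y, X) = 2 + y + y³ (l(y, X) = 2 + (y + y³) = 2 + y + y³)
1/(l(G(-17), 280) - 32387) = 1/((2 + (1 - 17) + (1 - 17)³) - 32387) = 1/((2 - 16 + (-16)³) - 32387) = 1/((2 - 16 - 4096) - 32387) = 1/(-4110 - 32387) = 1/(-36497) = -1/36497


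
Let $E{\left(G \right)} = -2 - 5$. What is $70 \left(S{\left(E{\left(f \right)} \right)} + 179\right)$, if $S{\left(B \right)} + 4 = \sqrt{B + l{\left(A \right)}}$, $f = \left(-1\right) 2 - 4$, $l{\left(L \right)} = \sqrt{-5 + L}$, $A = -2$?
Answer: $12250 + 70 \sqrt{-7 + i \sqrt{7}} \approx 12284.0 + 188.37 i$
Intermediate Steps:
$f = -6$ ($f = -2 - 4 = -6$)
$E{\left(G \right)} = -7$
$S{\left(B \right)} = -4 + \sqrt{B + i \sqrt{7}}$ ($S{\left(B \right)} = -4 + \sqrt{B + \sqrt{-5 - 2}} = -4 + \sqrt{B + \sqrt{-7}} = -4 + \sqrt{B + i \sqrt{7}}$)
$70 \left(S{\left(E{\left(f \right)} \right)} + 179\right) = 70 \left(\left(-4 + \sqrt{-7 + i \sqrt{7}}\right) + 179\right) = 70 \left(175 + \sqrt{-7 + i \sqrt{7}}\right) = 12250 + 70 \sqrt{-7 + i \sqrt{7}}$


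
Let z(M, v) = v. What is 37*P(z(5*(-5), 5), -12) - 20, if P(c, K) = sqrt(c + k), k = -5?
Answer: -20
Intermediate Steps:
P(c, K) = sqrt(-5 + c) (P(c, K) = sqrt(c - 5) = sqrt(-5 + c))
37*P(z(5*(-5), 5), -12) - 20 = 37*sqrt(-5 + 5) - 20 = 37*sqrt(0) - 20 = 37*0 - 20 = 0 - 20 = -20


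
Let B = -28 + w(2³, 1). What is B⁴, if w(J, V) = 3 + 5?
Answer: 160000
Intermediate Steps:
w(J, V) = 8
B = -20 (B = -28 + 8 = -20)
B⁴ = (-20)⁴ = 160000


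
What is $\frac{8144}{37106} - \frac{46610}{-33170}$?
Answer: $\frac{99982357}{61540301} \approx 1.6247$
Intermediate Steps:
$\frac{8144}{37106} - \frac{46610}{-33170} = 8144 \cdot \frac{1}{37106} - - \frac{4661}{3317} = \frac{4072}{18553} + \frac{4661}{3317} = \frac{99982357}{61540301}$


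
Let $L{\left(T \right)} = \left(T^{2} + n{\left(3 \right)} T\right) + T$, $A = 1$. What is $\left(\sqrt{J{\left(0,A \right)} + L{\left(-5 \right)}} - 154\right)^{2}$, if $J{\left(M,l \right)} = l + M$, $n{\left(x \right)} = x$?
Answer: $\left(154 - \sqrt{6}\right)^{2} \approx 22968.0$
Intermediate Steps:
$L{\left(T \right)} = T^{2} + 4 T$ ($L{\left(T \right)} = \left(T^{2} + 3 T\right) + T = T^{2} + 4 T$)
$J{\left(M,l \right)} = M + l$
$\left(\sqrt{J{\left(0,A \right)} + L{\left(-5 \right)}} - 154\right)^{2} = \left(\sqrt{\left(0 + 1\right) - 5 \left(4 - 5\right)} - 154\right)^{2} = \left(\sqrt{1 - -5} - 154\right)^{2} = \left(\sqrt{1 + 5} - 154\right)^{2} = \left(\sqrt{6} - 154\right)^{2} = \left(-154 + \sqrt{6}\right)^{2}$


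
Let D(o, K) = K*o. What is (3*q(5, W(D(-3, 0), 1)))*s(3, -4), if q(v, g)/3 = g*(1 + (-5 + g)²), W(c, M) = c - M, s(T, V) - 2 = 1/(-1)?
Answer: -333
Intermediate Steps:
s(T, V) = 1 (s(T, V) = 2 + 1/(-1) = 2 - 1 = 1)
q(v, g) = 3*g*(1 + (-5 + g)²) (q(v, g) = 3*(g*(1 + (-5 + g)²)) = 3*g*(1 + (-5 + g)²))
(3*q(5, W(D(-3, 0), 1)))*s(3, -4) = (3*(3*(0*(-3) - 1*1)*(1 + (-5 + (0*(-3) - 1*1))²)))*1 = (3*(3*(0 - 1)*(1 + (-5 + (0 - 1))²)))*1 = (3*(3*(-1)*(1 + (-5 - 1)²)))*1 = (3*(3*(-1)*(1 + (-6)²)))*1 = (3*(3*(-1)*(1 + 36)))*1 = (3*(3*(-1)*37))*1 = (3*(-111))*1 = -333*1 = -333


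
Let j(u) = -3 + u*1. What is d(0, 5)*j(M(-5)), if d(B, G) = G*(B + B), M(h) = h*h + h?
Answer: 0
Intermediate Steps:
M(h) = h + h**2 (M(h) = h**2 + h = h + h**2)
d(B, G) = 2*B*G (d(B, G) = G*(2*B) = 2*B*G)
j(u) = -3 + u
d(0, 5)*j(M(-5)) = (2*0*5)*(-3 - 5*(1 - 5)) = 0*(-3 - 5*(-4)) = 0*(-3 + 20) = 0*17 = 0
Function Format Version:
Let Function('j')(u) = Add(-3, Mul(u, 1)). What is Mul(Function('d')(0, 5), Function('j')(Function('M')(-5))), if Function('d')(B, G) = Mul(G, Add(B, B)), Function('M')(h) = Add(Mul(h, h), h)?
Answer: 0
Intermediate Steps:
Function('M')(h) = Add(h, Pow(h, 2)) (Function('M')(h) = Add(Pow(h, 2), h) = Add(h, Pow(h, 2)))
Function('d')(B, G) = Mul(2, B, G) (Function('d')(B, G) = Mul(G, Mul(2, B)) = Mul(2, B, G))
Function('j')(u) = Add(-3, u)
Mul(Function('d')(0, 5), Function('j')(Function('M')(-5))) = Mul(Mul(2, 0, 5), Add(-3, Mul(-5, Add(1, -5)))) = Mul(0, Add(-3, Mul(-5, -4))) = Mul(0, Add(-3, 20)) = Mul(0, 17) = 0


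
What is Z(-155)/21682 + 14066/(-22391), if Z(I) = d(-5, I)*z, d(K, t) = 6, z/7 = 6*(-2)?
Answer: -158132038/242740831 ≈ -0.65144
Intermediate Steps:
z = -84 (z = 7*(6*(-2)) = 7*(-12) = -84)
Z(I) = -504 (Z(I) = 6*(-84) = -504)
Z(-155)/21682 + 14066/(-22391) = -504/21682 + 14066/(-22391) = -504*1/21682 + 14066*(-1/22391) = -252/10841 - 14066/22391 = -158132038/242740831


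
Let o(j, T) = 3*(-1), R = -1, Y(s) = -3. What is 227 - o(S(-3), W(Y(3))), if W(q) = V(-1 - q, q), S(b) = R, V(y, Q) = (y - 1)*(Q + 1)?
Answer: 230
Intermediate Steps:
V(y, Q) = (1 + Q)*(-1 + y) (V(y, Q) = (-1 + y)*(1 + Q) = (1 + Q)*(-1 + y))
S(b) = -1
W(q) = -2 - 2*q + q*(-1 - q) (W(q) = -1 + (-1 - q) - q + q*(-1 - q) = -2 - 2*q + q*(-1 - q))
o(j, T) = -3
227 - o(S(-3), W(Y(3))) = 227 - 1*(-3) = 227 + 3 = 230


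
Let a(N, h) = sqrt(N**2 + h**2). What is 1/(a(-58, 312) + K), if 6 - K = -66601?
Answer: 66607/4436391741 - 2*sqrt(25177)/4436391741 ≈ 1.4942e-5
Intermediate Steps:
K = 66607 (K = 6 - 1*(-66601) = 6 + 66601 = 66607)
1/(a(-58, 312) + K) = 1/(sqrt((-58)**2 + 312**2) + 66607) = 1/(sqrt(3364 + 97344) + 66607) = 1/(sqrt(100708) + 66607) = 1/(2*sqrt(25177) + 66607) = 1/(66607 + 2*sqrt(25177))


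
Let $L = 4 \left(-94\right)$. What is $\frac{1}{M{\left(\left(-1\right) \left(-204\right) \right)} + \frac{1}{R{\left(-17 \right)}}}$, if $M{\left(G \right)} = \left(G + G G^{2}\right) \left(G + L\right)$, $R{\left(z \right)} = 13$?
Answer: $- \frac{13}{18983344847} \approx -6.8481 \cdot 10^{-10}$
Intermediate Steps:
$L = -376$
$M{\left(G \right)} = \left(-376 + G\right) \left(G + G^{3}\right)$ ($M{\left(G \right)} = \left(G + G G^{2}\right) \left(G - 376\right) = \left(G + G^{3}\right) \left(-376 + G\right) = \left(-376 + G\right) \left(G + G^{3}\right)$)
$\frac{1}{M{\left(\left(-1\right) \left(-204\right) \right)} + \frac{1}{R{\left(-17 \right)}}} = \frac{1}{\left(-1\right) \left(-204\right) \left(-376 - -204 + \left(\left(-1\right) \left(-204\right)\right)^{3} - 376 \left(\left(-1\right) \left(-204\right)\right)^{2}\right) + \frac{1}{13}} = \frac{1}{204 \left(-376 + 204 + 204^{3} - 376 \cdot 204^{2}\right) + \frac{1}{13}} = \frac{1}{204 \left(-376 + 204 + 8489664 - 15647616\right) + \frac{1}{13}} = \frac{1}{204 \left(-7158124\right) + \frac{1}{13}} = \frac{1}{-1460257296 + \frac{1}{13}} = \frac{1}{- \frac{18983344847}{13}} = - \frac{13}{18983344847}$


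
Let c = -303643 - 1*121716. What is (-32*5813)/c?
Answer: 186016/425359 ≈ 0.43732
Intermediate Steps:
c = -425359 (c = -303643 - 121716 = -425359)
(-32*5813)/c = -32*5813/(-425359) = -186016*(-1/425359) = 186016/425359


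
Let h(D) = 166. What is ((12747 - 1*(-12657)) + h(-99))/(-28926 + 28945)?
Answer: 25570/19 ≈ 1345.8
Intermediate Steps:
((12747 - 1*(-12657)) + h(-99))/(-28926 + 28945) = ((12747 - 1*(-12657)) + 166)/(-28926 + 28945) = ((12747 + 12657) + 166)/19 = (25404 + 166)*(1/19) = 25570*(1/19) = 25570/19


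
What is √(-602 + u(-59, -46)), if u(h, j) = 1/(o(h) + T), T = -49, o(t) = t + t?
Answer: I*√16789345/167 ≈ 24.536*I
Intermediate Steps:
o(t) = 2*t
u(h, j) = 1/(-49 + 2*h) (u(h, j) = 1/(2*h - 49) = 1/(-49 + 2*h))
√(-602 + u(-59, -46)) = √(-602 + 1/(-49 + 2*(-59))) = √(-602 + 1/(-49 - 118)) = √(-602 + 1/(-167)) = √(-602 - 1/167) = √(-100535/167) = I*√16789345/167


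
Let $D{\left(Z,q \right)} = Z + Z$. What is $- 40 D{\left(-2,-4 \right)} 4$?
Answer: $640$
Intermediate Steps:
$D{\left(Z,q \right)} = 2 Z$
$- 40 D{\left(-2,-4 \right)} 4 = - 40 \cdot 2 \left(-2\right) 4 = \left(-40\right) \left(-4\right) 4 = 160 \cdot 4 = 640$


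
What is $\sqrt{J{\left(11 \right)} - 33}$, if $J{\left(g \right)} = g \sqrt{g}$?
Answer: $\sqrt{-33 + 11 \sqrt{11}} \approx 1.8662$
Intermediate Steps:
$J{\left(g \right)} = g^{\frac{3}{2}}$
$\sqrt{J{\left(11 \right)} - 33} = \sqrt{11^{\frac{3}{2}} - 33} = \sqrt{11 \sqrt{11} - 33} = \sqrt{-33 + 11 \sqrt{11}}$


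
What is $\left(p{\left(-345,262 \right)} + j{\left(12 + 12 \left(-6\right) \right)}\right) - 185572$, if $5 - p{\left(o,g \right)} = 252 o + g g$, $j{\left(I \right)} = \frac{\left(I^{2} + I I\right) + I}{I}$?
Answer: $-167390$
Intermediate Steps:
$j{\left(I \right)} = \frac{I + 2 I^{2}}{I}$ ($j{\left(I \right)} = \frac{\left(I^{2} + I^{2}\right) + I}{I} = \frac{2 I^{2} + I}{I} = \frac{I + 2 I^{2}}{I}$)
$p{\left(o,g \right)} = 5 - g^{2} - 252 o$ ($p{\left(o,g \right)} = 5 - \left(252 o + g g\right) = 5 - \left(252 o + g^{2}\right) = 5 - \left(g^{2} + 252 o\right) = 5 - g^{2} - 252 o$)
$\left(p{\left(-345,262 \right)} + j{\left(12 + 12 \left(-6\right) \right)}\right) - 185572 = \left(\left(5 - 262^{2} - -86940\right) + \left(1 + 2 \left(12 + 12 \left(-6\right)\right)\right)\right) - 185572 = \left(\left(5 - 68644 + 86940\right) + \left(1 + 2 \left(12 - 72\right)\right)\right) - 185572 = \left(\left(5 - 68644 + 86940\right) + \left(1 + 2 \left(-60\right)\right)\right) - 185572 = \left(18301 + \left(1 - 120\right)\right) - 185572 = \left(18301 - 119\right) - 185572 = 18182 - 185572 = -167390$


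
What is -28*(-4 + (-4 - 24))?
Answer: 896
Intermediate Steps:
-28*(-4 + (-4 - 24)) = -28*(-4 - 28) = -28*(-32) = 896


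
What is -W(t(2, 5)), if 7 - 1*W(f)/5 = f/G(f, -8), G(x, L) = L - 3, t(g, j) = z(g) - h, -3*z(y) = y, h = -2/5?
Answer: -1151/33 ≈ -34.879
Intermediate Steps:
h = -2/5 (h = -2*1/5 = -2/5 ≈ -0.40000)
z(y) = -y/3
t(g, j) = 2/5 - g/3 (t(g, j) = -g/3 - 1*(-2/5) = -g/3 + 2/5 = 2/5 - g/3)
G(x, L) = -3 + L
W(f) = 35 + 5*f/11 (W(f) = 35 - 5*f/(-3 - 8) = 35 - 5*f/(-11) = 35 - 5*f*(-1)/11 = 35 - (-5)*f/11 = 35 + 5*f/11)
-W(t(2, 5)) = -(35 + 5*(2/5 - 1/3*2)/11) = -(35 + 5*(2/5 - 2/3)/11) = -(35 + (5/11)*(-4/15)) = -(35 - 4/33) = -1*1151/33 = -1151/33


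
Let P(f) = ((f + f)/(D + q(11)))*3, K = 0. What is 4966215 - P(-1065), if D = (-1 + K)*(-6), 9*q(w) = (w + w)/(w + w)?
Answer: 54639867/11 ≈ 4.9673e+6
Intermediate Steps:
q(w) = ⅑ (q(w) = ((w + w)/(w + w))/9 = ((2*w)/((2*w)))/9 = ((2*w)*(1/(2*w)))/9 = (⅑)*1 = ⅑)
D = 6 (D = (-1 + 0)*(-6) = -1*(-6) = 6)
P(f) = 54*f/55 (P(f) = ((f + f)/(6 + ⅑))*3 = ((2*f)/(55/9))*3 = ((2*f)*(9/55))*3 = (18*f/55)*3 = 54*f/55)
4966215 - P(-1065) = 4966215 - 54*(-1065)/55 = 4966215 - 1*(-11502/11) = 4966215 + 11502/11 = 54639867/11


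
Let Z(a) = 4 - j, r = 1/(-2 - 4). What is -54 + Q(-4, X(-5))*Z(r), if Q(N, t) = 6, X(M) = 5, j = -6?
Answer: 6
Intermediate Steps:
r = -1/6 (r = 1/(-6) = -1/6 ≈ -0.16667)
Z(a) = 10 (Z(a) = 4 - 1*(-6) = 4 + 6 = 10)
-54 + Q(-4, X(-5))*Z(r) = -54 + 6*10 = -54 + 60 = 6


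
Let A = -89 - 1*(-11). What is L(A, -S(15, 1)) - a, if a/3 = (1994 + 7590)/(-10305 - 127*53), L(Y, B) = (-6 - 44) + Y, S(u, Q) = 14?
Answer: -537964/4259 ≈ -126.31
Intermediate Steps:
A = -78 (A = -89 + 11 = -78)
L(Y, B) = -50 + Y
a = -7188/4259 (a = 3*((1994 + 7590)/(-10305 - 127*53)) = 3*(9584/(-10305 - 6731)) = 3*(9584/(-17036)) = 3*(9584*(-1/17036)) = 3*(-2396/4259) = -7188/4259 ≈ -1.6877)
L(A, -S(15, 1)) - a = (-50 - 78) - 1*(-7188/4259) = -128 + 7188/4259 = -537964/4259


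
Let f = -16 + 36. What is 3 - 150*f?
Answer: -2997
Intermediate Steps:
f = 20
3 - 150*f = 3 - 150*20 = 3 - 3000 = -2997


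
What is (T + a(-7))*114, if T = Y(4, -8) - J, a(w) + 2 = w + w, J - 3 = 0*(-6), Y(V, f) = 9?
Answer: -1140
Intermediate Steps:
J = 3 (J = 3 + 0*(-6) = 3 + 0 = 3)
a(w) = -2 + 2*w (a(w) = -2 + (w + w) = -2 + 2*w)
T = 6 (T = 9 - 1*3 = 9 - 3 = 6)
(T + a(-7))*114 = (6 + (-2 + 2*(-7)))*114 = (6 + (-2 - 14))*114 = (6 - 16)*114 = -10*114 = -1140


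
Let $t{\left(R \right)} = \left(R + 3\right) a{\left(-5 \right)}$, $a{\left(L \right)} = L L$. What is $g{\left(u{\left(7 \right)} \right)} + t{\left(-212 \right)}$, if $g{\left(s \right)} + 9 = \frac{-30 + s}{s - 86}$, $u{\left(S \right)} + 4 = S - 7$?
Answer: $- \frac{235513}{45} \approx -5233.6$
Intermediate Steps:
$u{\left(S \right)} = -11 + S$ ($u{\left(S \right)} = -4 + \left(S - 7\right) = -4 + \left(-7 + S\right) = -11 + S$)
$g{\left(s \right)} = -9 + \frac{-30 + s}{-86 + s}$ ($g{\left(s \right)} = -9 + \frac{-30 + s}{s - 86} = -9 + \frac{-30 + s}{-86 + s}$)
$a{\left(L \right)} = L^{2}$
$t{\left(R \right)} = 75 + 25 R$ ($t{\left(R \right)} = \left(R + 3\right) \left(-5\right)^{2} = \left(3 + R\right) 25 = 75 + 25 R$)
$g{\left(u{\left(7 \right)} \right)} + t{\left(-212 \right)} = \frac{8 \left(93 - \left(-11 + 7\right)\right)}{-86 + \left(-11 + 7\right)} + \left(75 + 25 \left(-212\right)\right) = \frac{8 \left(93 - -4\right)}{-86 - 4} + \left(75 - 5300\right) = \frac{8 \left(93 + 4\right)}{-90} - 5225 = 8 \left(- \frac{1}{90}\right) 97 - 5225 = - \frac{388}{45} - 5225 = - \frac{235513}{45}$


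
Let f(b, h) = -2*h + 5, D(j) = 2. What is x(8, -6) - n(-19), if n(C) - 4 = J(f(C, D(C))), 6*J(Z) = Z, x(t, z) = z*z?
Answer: 191/6 ≈ 31.833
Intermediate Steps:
x(t, z) = z**2
f(b, h) = 5 - 2*h
J(Z) = Z/6
n(C) = 25/6 (n(C) = 4 + (5 - 2*2)/6 = 4 + (5 - 4)/6 = 4 + (1/6)*1 = 4 + 1/6 = 25/6)
x(8, -6) - n(-19) = (-6)**2 - 1*25/6 = 36 - 25/6 = 191/6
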